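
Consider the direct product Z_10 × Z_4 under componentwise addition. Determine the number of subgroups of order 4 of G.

|G| = 40 and 4 | 40, so subgroups of order 4 are possible by Lagrange.
The subgroups of order 4 are: {(0,0), (0,1), (0,2), (0,3)}; {(0,0), (0,2), (5,0), (5,2)}; {(0,0), (0,2), (5,1), (5,3)}.
So G has 3 subgroups of order 4.

3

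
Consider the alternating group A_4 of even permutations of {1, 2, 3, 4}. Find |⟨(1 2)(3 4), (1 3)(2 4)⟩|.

4

|⟨(1 2)(3 4)⟩| = 2 and |⟨(1 3)(2 4)⟩| = 2, so |H| is a multiple of lcm(2, 2) = 2 and divides |G| = 12.
Closing under the operation: H = {e, (1 2)(3 4), (1 3)(2 4), (1 4)(2 3)}, so |H| = 4.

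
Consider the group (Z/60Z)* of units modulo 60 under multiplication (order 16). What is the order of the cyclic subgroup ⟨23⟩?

Compute successive powers of 23 mod 60: 23, 49, 47, 1; 23^4 ≡ 1 (mod 60).
So |⟨23⟩| = 4.

4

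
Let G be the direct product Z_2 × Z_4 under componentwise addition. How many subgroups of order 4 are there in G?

|G| = 8 and 4 | 8, so subgroups of order 4 are possible by Lagrange.
The subgroups of order 4 are: {(0,0), (0,1), (0,2), (0,3)}; {(0,0), (0,2), (1,0), (1,2)}; {(0,0), (0,2), (1,1), (1,3)}.
So G has 3 subgroups of order 4.

3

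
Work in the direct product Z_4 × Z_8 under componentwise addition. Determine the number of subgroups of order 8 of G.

|G| = 32 and 8 | 32, so subgroups of order 8 are possible by Lagrange.
The subgroups of order 8 are: {(0,0), (0,1), (0,2), (0,3), (0,4), (0,5), (0,6), (0,7)}; {(0,0), (0,2), (0,4), (0,6), (2,0), (2,2), (2,4), (2,6)}; {(0,0), (0,2), (0,4), (0,6), (2,1), (2,3), (2,5), (2,7)}; {(0,0), (0,4), (1,0), (1,4), (2,0), (2,4), (3,0), (3,4)}; … (7 in all).
So G has 7 subgroups of order 8.

7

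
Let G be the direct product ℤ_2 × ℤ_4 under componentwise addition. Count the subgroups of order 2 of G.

|G| = 8 and 2 | 8, so subgroups of order 2 are possible by Lagrange.
The subgroups of order 2 are: {(0,0), (0,2)}; {(0,0), (1,0)}; {(0,0), (1,2)}.
So G has 3 subgroups of order 2.

3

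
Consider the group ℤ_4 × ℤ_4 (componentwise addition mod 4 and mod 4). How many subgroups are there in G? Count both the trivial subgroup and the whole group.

15

|G| = 16, so by Lagrange every subgroup order divides 16. Divisors: 1, 2, 4, 8, 16.
Subgroups by order — order 1: 1; order 2: 3; order 4: 7; order 8: 3; order 16: 1.
Total: 1 + 3 + 7 + 3 + 1 = 15.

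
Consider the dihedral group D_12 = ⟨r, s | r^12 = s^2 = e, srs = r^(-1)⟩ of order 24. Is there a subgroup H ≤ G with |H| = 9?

No

9 does not divide |G| = 24, so by Lagrange no subgroup of order 9 exists.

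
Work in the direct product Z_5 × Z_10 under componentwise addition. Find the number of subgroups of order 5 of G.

6

|G| = 50 and 5 | 50, so subgroups of order 5 are possible by Lagrange.
The subgroups of order 5 are: {(0,0), (0,2), (0,4), (0,6), (0,8)}; {(0,0), (1,0), (2,0), (3,0), (4,0)}; {(0,0), (1,2), (2,4), (3,6), (4,8)}; {(0,0), (1,4), (2,8), (3,2), (4,6)}; … (6 in all).
So G has 6 subgroups of order 5.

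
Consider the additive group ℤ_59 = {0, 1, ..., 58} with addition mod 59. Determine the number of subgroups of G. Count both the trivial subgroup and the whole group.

2

A cyclic group of order 59 has exactly one subgroup for each divisor of 59.
Divisors of 59: 1, 59.
So ℤ_59 has 2 subgroups.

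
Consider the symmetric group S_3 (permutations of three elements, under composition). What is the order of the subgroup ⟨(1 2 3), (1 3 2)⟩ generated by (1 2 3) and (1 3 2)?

3

|⟨(1 2 3)⟩| = 3 and |⟨(1 3 2)⟩| = 3, so |H| is a multiple of lcm(3, 3) = 3 and divides |G| = 6.
Closing under the operation: H = {e, (1 2 3), (1 3 2)}, so |H| = 3.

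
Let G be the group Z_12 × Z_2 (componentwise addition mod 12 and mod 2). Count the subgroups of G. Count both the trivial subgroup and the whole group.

|G| = 24, so by Lagrange every subgroup order divides 24. Divisors: 1, 2, 3, 4, 6, 8, 12, 24.
Subgroups by order — order 1: 1; order 2: 3; order 3: 1; order 4: 3; order 6: 3; order 8: 1; order 12: 3; order 24: 1.
Total: 1 + 3 + 1 + 3 + 3 + 1 + 3 + 1 = 16.

16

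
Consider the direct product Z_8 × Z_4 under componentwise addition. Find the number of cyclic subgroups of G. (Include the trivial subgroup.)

14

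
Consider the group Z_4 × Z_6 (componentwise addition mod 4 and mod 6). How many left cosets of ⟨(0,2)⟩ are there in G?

|⟨(0,2)⟩| = 3 and |G| = 24.
By Lagrange, [G : H] = |G|/|H| = 24/3 = 8.

8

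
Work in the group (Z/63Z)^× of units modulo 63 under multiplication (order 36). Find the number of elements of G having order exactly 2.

3

The elements of order 2 are: 8, 55, 62.
That's 3.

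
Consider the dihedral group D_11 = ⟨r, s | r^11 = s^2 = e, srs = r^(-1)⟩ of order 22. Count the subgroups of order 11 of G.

|G| = 22 and 11 | 22, so subgroups of order 11 are possible by Lagrange.
The subgroups of order 11 are: {e, r, r^2, r^3, r^4, r^5, r^6, r^7, r^8, r^9, r^10}.
So G has 1 subgroup of order 11.

1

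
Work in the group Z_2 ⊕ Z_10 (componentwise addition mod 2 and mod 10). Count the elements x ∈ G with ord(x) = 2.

3

An element (a,b) has order lcm(ord(a), ord(b)); count pairs with lcm equal to 2.
Enumerating gives 3 such elements.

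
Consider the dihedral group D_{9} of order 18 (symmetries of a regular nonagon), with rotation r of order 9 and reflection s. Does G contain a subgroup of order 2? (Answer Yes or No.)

2 | 18. A subgroup of order 2 is {e, r^2s}.

Yes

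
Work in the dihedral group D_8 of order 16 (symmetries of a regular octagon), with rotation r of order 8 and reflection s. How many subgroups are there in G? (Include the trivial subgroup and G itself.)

19

|G| = 16, so by Lagrange every subgroup order divides 16. Divisors: 1, 2, 4, 8, 16.
Subgroups by order — order 1: 1; order 2: 9; order 4: 5; order 8: 3; order 16: 1.
Total: 1 + 9 + 5 + 3 + 1 = 19.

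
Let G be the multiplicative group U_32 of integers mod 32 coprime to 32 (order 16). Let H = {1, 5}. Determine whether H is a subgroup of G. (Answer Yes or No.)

No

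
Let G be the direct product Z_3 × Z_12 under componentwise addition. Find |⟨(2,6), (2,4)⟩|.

|⟨(2,6)⟩| = 6 and |⟨(2,4)⟩| = 3, so |H| is a multiple of lcm(6, 3) = 6 and divides |G| = 36.
Closing under the operation: H = {(0,0), (0,2), (0,4), (0,6), (0,8), (0,10), (1,0), (1,2), (1,4), (1,6), (1,8), (1,10), (2,0), (2,2), (2,4), (2,6), (2,8), (2,10)}, so |H| = 18.

18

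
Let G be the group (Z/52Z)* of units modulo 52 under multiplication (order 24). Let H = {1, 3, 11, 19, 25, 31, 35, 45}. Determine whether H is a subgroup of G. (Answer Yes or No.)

45 ∈ H but its inverse 37 ∉ H, so H is not a subgroup.

No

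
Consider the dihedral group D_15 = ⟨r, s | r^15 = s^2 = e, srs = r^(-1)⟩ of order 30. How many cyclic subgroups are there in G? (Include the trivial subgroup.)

19

Each element a generates a cyclic subgroup ⟨a⟩; distinct elements may generate the same one (a cyclic group of order d has φ(d) generators).
Cyclic subgroups by order — order 1: 1; order 2: 15; order 3: 1; order 5: 1; order 15: 1.
Total: 19.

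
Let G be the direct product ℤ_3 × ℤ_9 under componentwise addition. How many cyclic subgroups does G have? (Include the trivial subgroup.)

Each element a generates a cyclic subgroup ⟨a⟩; distinct elements may generate the same one (a cyclic group of order d has φ(d) generators).
Cyclic subgroups by order — order 1: 1; order 3: 4; order 9: 3.
Total: 8.

8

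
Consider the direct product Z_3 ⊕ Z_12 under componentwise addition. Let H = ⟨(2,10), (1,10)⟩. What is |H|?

18

|⟨(2,10)⟩| = 6 and |⟨(1,10)⟩| = 6, so |H| is a multiple of lcm(6, 6) = 6 and divides |G| = 36.
Closing under the operation: H = {(0,0), (0,2), (0,4), (0,6), (0,8), (0,10), (1,0), (1,2), (1,4), (1,6), (1,8), (1,10), (2,0), (2,2), (2,4), (2,6), (2,8), (2,10)}, so |H| = 18.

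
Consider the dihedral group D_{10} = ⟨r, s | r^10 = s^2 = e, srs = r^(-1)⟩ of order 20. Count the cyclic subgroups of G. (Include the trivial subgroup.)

Each element a generates a cyclic subgroup ⟨a⟩; distinct elements may generate the same one (a cyclic group of order d has φ(d) generators).
Cyclic subgroups by order — order 1: 1; order 2: 11; order 5: 1; order 10: 1.
Total: 14.

14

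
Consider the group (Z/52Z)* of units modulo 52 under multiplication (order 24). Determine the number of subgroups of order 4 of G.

|G| = 24 and 4 | 24, so subgroups of order 4 are possible by Lagrange.
The subgroups of order 4 are: {1, 5, 21, 25}; {1, 25, 27, 51}; {1, 25, 31, 47}.
So G has 3 subgroups of order 4.

3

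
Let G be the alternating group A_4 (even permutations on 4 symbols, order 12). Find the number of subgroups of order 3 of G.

4

|G| = 12 and 3 | 12, so subgroups of order 3 are possible by Lagrange.
The subgroups of order 3 are: {e, (1 2 3), (1 3 2)}; {e, (1 2 4), (1 4 2)}; {e, (1 3 4), (1 4 3)}; {e, (2 3 4), (2 4 3)}.
So G has 4 subgroups of order 3.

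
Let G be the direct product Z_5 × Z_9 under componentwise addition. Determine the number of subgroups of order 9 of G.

|G| = 45 and 9 | 45, so subgroups of order 9 are possible by Lagrange.
The subgroups of order 9 are: {(0,0), (0,1), (0,2), (0,3), (0,4), (0,5), (0,6), (0,7), (0,8)}.
So G has 1 subgroup of order 9.

1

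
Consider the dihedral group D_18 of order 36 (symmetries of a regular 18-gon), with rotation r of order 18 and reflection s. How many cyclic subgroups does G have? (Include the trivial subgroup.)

A cyclic subgroup of order d is generated by each of its φ(d) elements of order d, so the cyclic subgroups of order d number (#elements of order d)/φ(d).
Cyclic subgroups by order — order 1: 1; order 2: 19; order 3: 1; order 6: 1; order 9: 1; order 18: 1.
Total: 24.

24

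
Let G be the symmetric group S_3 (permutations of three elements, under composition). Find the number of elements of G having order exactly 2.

3

The elements of order 2 are: (2 3), (1 2), (1 3).
That's 3.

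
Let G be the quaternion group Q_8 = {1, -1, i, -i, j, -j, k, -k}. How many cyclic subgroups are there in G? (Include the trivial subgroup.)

5

Each element a generates a cyclic subgroup ⟨a⟩; distinct elements may generate the same one (a cyclic group of order d has φ(d) generators).
Cyclic subgroups by order — order 1: 1; order 2: 1; order 4: 3.
Total: 5.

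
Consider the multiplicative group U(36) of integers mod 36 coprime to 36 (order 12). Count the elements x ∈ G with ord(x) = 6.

The elements of order 6 are: 5, 7, 11, 23, 29, 31.
That's 6.

6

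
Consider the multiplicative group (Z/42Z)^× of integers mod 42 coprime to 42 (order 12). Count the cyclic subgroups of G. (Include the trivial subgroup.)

8

Each element a generates a cyclic subgroup ⟨a⟩; distinct elements may generate the same one (a cyclic group of order d has φ(d) generators).
Cyclic subgroups by order — order 1: 1; order 2: 3; order 3: 1; order 6: 3.
Total: 8.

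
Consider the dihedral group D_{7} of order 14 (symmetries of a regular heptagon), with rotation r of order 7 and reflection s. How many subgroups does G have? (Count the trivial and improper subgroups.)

|G| = 14, so by Lagrange every subgroup order divides 14. Divisors: 1, 2, 7, 14.
Subgroups by order — order 1: 1; order 2: 7; order 7: 1; order 14: 1.
Total: 1 + 7 + 1 + 1 = 10.

10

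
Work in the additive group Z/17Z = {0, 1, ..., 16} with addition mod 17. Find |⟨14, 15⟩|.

17

|⟨14⟩| = 17 and |⟨15⟩| = 17, so |H| is a multiple of lcm(17, 17) = 17 and divides |G| = 17.
Closing {14, 15} under the group operation gives all of G, so |H| = 17.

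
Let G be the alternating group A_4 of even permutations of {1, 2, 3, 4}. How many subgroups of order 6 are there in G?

0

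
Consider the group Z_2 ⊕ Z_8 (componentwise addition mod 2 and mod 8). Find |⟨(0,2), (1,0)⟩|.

|⟨(0,2)⟩| = 4 and |⟨(1,0)⟩| = 2, so |H| is a multiple of lcm(4, 2) = 4 and divides |G| = 16.
Closing under the operation: H = {(0,0), (0,2), (0,4), (0,6), (1,0), (1,2), (1,4), (1,6)}, so |H| = 8.

8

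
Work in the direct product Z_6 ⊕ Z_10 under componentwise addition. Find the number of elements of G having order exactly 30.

24

An element (a,b) has order lcm(ord(a), ord(b)); count pairs with lcm equal to 30.
Enumerating gives 24 such elements.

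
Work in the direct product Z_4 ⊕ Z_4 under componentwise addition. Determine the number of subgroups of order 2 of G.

|G| = 16 and 2 | 16, so subgroups of order 2 are possible by Lagrange.
The subgroups of order 2 are: {(0,0), (0,2)}; {(0,0), (2,0)}; {(0,0), (2,2)}.
So G has 3 subgroups of order 2.

3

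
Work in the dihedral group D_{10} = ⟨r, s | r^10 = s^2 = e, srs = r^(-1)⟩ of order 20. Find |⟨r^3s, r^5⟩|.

|⟨r^3s⟩| = 2 and |⟨r^5⟩| = 2, so |H| is a multiple of lcm(2, 2) = 2 and divides |G| = 20.
Closing under the operation: H = {e, r^5, r^3s, r^8s}, so |H| = 4.

4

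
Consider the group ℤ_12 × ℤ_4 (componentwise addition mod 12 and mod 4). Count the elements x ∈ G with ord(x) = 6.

6

An element (a,b) has order lcm(ord(a), ord(b)); count pairs with lcm equal to 6.
Enumerating gives 6 such elements.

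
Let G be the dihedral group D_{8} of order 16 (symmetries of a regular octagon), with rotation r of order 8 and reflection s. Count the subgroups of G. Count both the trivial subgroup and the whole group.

19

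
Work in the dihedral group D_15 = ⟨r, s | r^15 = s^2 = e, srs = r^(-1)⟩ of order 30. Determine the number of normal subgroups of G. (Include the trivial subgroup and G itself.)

G has 28 subgroups. Checking conjugation-invariance by order — order 1: 1/1 normal; order 2: 0/15 normal; order 3: 1/1 normal; order 5: 1/1 normal; order 6: 0/5 normal; order 10: 0/3 normal; order 15: 1/1 normal; order 30: 1/1 normal.
Total normal subgroups: 5.

5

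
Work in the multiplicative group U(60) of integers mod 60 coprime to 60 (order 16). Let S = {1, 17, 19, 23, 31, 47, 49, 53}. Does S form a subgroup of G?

Yes

|S| = 8 divides |G| = 16, consistent with Lagrange.
S contains the identity, every element's inverse is in S, and S is closed under ·: it is a subgroup.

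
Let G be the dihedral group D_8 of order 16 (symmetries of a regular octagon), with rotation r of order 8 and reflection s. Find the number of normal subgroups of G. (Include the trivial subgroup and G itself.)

G has 19 subgroups. Checking conjugation-invariance by order — order 1: 1/1 normal; order 2: 1/9 normal; order 4: 1/5 normal; order 8: 3/3 normal; order 16: 1/1 normal.
Total normal subgroups: 7.

7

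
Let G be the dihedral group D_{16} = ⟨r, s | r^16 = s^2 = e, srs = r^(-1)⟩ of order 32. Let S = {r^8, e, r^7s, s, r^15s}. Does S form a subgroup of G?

|S| = 5 does not divide |G| = 32, so by Lagrange S is not a subgroup.

No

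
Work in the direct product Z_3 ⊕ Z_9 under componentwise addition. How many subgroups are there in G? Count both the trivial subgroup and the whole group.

|G| = 27, so by Lagrange every subgroup order divides 27. Divisors: 1, 3, 9, 27.
Subgroups by order — order 1: 1; order 3: 4; order 9: 4; order 27: 1.
Total: 1 + 4 + 4 + 1 = 10.

10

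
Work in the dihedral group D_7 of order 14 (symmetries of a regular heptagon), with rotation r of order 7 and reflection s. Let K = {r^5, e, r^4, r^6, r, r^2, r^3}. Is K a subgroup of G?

Yes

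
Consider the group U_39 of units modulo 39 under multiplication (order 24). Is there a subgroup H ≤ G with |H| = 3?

3 | 24. A subgroup of order 3 is {1, 16, 22}.

Yes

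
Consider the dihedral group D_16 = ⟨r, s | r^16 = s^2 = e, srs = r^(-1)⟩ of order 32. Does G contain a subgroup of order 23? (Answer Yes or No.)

23 does not divide |G| = 32, so by Lagrange no subgroup of order 23 exists.

No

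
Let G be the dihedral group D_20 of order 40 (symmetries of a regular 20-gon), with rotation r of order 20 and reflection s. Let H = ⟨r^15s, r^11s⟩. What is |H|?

10

|⟨r^15s⟩| = 2 and |⟨r^11s⟩| = 2, so |H| is a multiple of lcm(2, 2) = 2 and divides |G| = 40.
Closing under the operation: H = {e, r^4, r^8, r^12, r^16, r^3s, r^7s, r^11s, r^15s, r^19s}, so |H| = 10.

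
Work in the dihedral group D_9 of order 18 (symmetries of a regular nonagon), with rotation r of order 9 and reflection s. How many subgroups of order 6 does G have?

|G| = 18 and 6 | 18, so subgroups of order 6 are possible by Lagrange.
The subgroups of order 6 are: {e, r^3, r^6, r^2s, r^5s, r^8s}; {e, r^3, r^6, s, r^3s, r^6s}; {e, r^3, r^6, rs, r^4s, r^7s}.
So G has 3 subgroups of order 6.

3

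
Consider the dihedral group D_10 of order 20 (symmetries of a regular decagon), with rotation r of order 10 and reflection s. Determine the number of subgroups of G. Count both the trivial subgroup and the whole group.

|G| = 20, so by Lagrange every subgroup order divides 20. Divisors: 1, 2, 4, 5, 10, 20.
Subgroups by order — order 1: 1; order 2: 11; order 4: 5; order 5: 1; order 10: 3; order 20: 1.
Total: 1 + 11 + 5 + 1 + 3 + 1 = 22.

22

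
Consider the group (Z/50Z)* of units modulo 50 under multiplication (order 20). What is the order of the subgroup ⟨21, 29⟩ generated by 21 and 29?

|⟨21⟩| = 5 and |⟨29⟩| = 10, so |H| is a multiple of lcm(5, 10) = 10 and divides |G| = 20.
Closing under the operation: H = {1, 9, 11, 19, 21, 29, 31, 39, 41, 49}, so |H| = 10.

10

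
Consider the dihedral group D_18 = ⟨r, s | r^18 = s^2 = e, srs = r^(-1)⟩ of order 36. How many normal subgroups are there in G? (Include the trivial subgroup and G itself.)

G has 45 subgroups. Checking conjugation-invariance by order — order 1: 1/1 normal; order 2: 1/19 normal; order 3: 1/1 normal; order 4: 0/9 normal; order 6: 1/7 normal; order 9: 1/1 normal; order 12: 0/3 normal; order 18: 3/3 normal; order 36: 1/1 normal.
Total normal subgroups: 9.

9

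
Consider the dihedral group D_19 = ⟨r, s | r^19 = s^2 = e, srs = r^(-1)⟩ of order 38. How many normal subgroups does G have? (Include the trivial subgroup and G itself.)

G has 22 subgroups. Checking conjugation-invariance by order — order 1: 1/1 normal; order 2: 0/19 normal; order 19: 1/1 normal; order 38: 1/1 normal.
Total normal subgroups: 3.

3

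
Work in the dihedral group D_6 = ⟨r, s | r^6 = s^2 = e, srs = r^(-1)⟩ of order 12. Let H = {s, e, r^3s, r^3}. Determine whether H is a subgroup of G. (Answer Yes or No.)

|H| = 4 divides |G| = 12, consistent with Lagrange.
H contains the identity, every element's inverse is in H, and H is closed under ·: it is a subgroup.

Yes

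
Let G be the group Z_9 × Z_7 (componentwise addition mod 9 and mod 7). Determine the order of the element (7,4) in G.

The order of (7,4) in Z_9 × Z_7 is lcm(ord(7) in Z_9, ord(4) in Z_7).
ord(7) = 9 and ord(4) = 7, so |⟨(7,4)⟩| = lcm(9, 7) = 63.

63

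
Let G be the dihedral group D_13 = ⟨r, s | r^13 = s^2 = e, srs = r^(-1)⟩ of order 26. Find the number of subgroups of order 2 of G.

13

|G| = 26 and 2 | 26, so subgroups of order 2 are possible by Lagrange.
The subgroups of order 2 are: {e, r^10s}; {e, r^11s}; {e, r^12s}; {e, r^2s}; … (13 in all).
So G has 13 subgroups of order 2.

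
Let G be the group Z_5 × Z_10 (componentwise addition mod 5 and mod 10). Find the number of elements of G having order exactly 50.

An element (a,b) has order lcm(ord(a), ord(b)); count pairs with lcm equal to 50.
Enumerating gives 0 such elements.

0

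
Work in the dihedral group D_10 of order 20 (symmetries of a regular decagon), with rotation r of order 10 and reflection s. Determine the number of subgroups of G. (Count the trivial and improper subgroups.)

22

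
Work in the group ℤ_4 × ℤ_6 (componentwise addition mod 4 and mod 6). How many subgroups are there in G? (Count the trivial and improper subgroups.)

16

|G| = 24, so by Lagrange every subgroup order divides 24. Divisors: 1, 2, 3, 4, 6, 8, 12, 24.
Subgroups by order — order 1: 1; order 2: 3; order 3: 1; order 4: 3; order 6: 3; order 8: 1; order 12: 3; order 24: 1.
Total: 1 + 3 + 1 + 3 + 3 + 1 + 3 + 1 = 16.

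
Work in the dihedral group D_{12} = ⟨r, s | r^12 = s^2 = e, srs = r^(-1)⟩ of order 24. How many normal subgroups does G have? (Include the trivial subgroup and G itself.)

G has 34 subgroups. Checking conjugation-invariance by order — order 1: 1/1 normal; order 2: 1/13 normal; order 3: 1/1 normal; order 4: 1/7 normal; order 6: 1/5 normal; order 8: 0/3 normal; order 12: 3/3 normal; order 24: 1/1 normal.
Total normal subgroups: 9.

9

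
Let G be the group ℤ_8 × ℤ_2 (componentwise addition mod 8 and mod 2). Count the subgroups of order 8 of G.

|G| = 16 and 8 | 16, so subgroups of order 8 are possible by Lagrange.
The subgroups of order 8 are: {(0,0), (0,1), (2,0), (2,1), (4,0), (4,1), (6,0), (6,1)}; {(0,0), (1,0), (2,0), (3,0), (4,0), (5,0), (6,0), (7,0)}; {(0,0), (1,1), (2,0), (3,1), (4,0), (5,1), (6,0), (7,1)}.
So G has 3 subgroups of order 8.

3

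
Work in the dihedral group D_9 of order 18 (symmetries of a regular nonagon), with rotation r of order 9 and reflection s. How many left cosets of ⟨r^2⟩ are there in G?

2

|⟨r^2⟩| = 9 and |G| = 18.
By Lagrange, [G : H] = |G|/|H| = 18/9 = 2.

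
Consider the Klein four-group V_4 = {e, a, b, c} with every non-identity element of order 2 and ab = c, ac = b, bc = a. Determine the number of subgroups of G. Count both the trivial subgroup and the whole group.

5

|G| = 4, so by Lagrange every subgroup order divides 4. Divisors: 1, 2, 4.
Subgroups by order — order 1: 1; order 2: 3; order 4: 1.
Total: 1 + 3 + 1 = 5.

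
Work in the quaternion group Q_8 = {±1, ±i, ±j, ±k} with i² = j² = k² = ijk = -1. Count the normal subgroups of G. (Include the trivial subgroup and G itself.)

6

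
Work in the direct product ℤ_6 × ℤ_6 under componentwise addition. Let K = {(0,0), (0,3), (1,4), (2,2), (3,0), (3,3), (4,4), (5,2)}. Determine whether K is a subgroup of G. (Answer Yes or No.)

No

|K| = 8 does not divide |G| = 36, so by Lagrange K is not a subgroup.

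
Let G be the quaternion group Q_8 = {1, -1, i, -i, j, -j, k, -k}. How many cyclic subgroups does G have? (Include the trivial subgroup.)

5

Group the elements of G by the cyclic subgroup they generate; each cyclic subgroup of order d accounts for φ(d) elements.
Cyclic subgroups by order — order 1: 1; order 2: 1; order 4: 3.
Total: 5.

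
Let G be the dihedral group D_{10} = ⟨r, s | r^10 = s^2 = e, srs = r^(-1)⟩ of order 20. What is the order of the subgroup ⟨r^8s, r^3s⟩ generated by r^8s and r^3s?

|⟨r^8s⟩| = 2 and |⟨r^3s⟩| = 2, so |H| is a multiple of lcm(2, 2) = 2 and divides |G| = 20.
Closing under the operation: H = {e, r^5, r^3s, r^8s}, so |H| = 4.

4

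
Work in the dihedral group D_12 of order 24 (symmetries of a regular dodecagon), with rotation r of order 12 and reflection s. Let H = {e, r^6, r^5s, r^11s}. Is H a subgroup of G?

|H| = 4 divides |G| = 24, consistent with Lagrange.
H contains the identity, every element's inverse is in H, and H is closed under ·: it is a subgroup.

Yes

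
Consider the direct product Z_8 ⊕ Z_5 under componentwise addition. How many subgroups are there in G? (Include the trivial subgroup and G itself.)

8

|G| = 40, so by Lagrange every subgroup order divides 40. Divisors: 1, 2, 4, 5, 8, 10, 20, 40.
Subgroups by order — order 1: 1; order 2: 1; order 4: 1; order 5: 1; order 8: 1; order 10: 1; order 20: 1; order 40: 1.
Total: 1 + 1 + 1 + 1 + 1 + 1 + 1 + 1 = 8.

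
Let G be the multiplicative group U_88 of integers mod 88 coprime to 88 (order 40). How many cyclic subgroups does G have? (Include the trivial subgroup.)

Each element a generates a cyclic subgroup ⟨a⟩; distinct elements may generate the same one (a cyclic group of order d has φ(d) generators).
Cyclic subgroups by order — order 1: 1; order 2: 7; order 5: 1; order 10: 7.
Total: 16.

16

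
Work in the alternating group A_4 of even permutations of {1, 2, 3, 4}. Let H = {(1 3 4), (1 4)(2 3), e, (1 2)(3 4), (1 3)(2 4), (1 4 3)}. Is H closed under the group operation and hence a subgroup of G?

No

Closure fails: (1 4 3) ∘ (1 2)(3 4) = (1 2 4) ∉ H. So H is not a subgroup.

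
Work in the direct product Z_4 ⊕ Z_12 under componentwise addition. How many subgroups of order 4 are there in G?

|G| = 48 and 4 | 48, so subgroups of order 4 are possible by Lagrange.
The subgroups of order 4 are: {(0,0), (0,3), (0,6), (0,9)}; {(0,0), (0,6), (2,0), (2,6)}; {(0,0), (0,6), (2,3), (2,9)}; {(0,0), (1,0), (2,0), (3,0)}; … (7 in all).
So G has 7 subgroups of order 4.

7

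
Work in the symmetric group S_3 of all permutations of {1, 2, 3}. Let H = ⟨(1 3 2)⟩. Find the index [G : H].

|⟨(1 3 2)⟩| = 3 and |G| = 6.
By Lagrange, [G : H] = |G|/|H| = 6/3 = 2.

2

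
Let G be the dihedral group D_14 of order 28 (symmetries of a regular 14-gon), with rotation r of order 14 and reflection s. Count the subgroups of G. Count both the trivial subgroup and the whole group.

28

|G| = 28, so by Lagrange every subgroup order divides 28. Divisors: 1, 2, 4, 7, 14, 28.
Subgroups by order — order 1: 1; order 2: 15; order 4: 7; order 7: 1; order 14: 3; order 28: 1.
Total: 1 + 15 + 7 + 1 + 3 + 1 = 28.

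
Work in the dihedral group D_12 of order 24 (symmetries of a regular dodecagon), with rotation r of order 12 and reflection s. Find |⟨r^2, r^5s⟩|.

|⟨r^2⟩| = 6 and |⟨r^5s⟩| = 2, so |H| is a multiple of lcm(6, 2) = 6 and divides |G| = 24.
Closing under the operation: H = {e, r^2, r^4, r^6, r^8, r^10, rs, r^3s, r^5s, r^7s, r^9s, r^11s}, so |H| = 12.

12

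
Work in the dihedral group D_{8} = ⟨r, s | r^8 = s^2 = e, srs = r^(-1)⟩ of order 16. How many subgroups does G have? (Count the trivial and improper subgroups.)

|G| = 16, so by Lagrange every subgroup order divides 16. Divisors: 1, 2, 4, 8, 16.
Subgroups by order — order 1: 1; order 2: 9; order 4: 5; order 8: 3; order 16: 1.
Total: 1 + 9 + 5 + 3 + 1 = 19.

19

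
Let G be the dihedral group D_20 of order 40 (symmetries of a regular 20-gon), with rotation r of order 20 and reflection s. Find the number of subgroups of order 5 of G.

|G| = 40 and 5 | 40, so subgroups of order 5 are possible by Lagrange.
The subgroups of order 5 are: {e, r^4, r^8, r^12, r^16}.
So G has 1 subgroup of order 5.

1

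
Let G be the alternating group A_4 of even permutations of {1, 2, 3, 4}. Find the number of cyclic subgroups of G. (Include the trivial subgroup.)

A cyclic subgroup of order d is generated by each of its φ(d) elements of order d, so the cyclic subgroups of order d number (#elements of order d)/φ(d).
Cyclic subgroups by order — order 1: 1; order 2: 3; order 3: 4.
Total: 8.

8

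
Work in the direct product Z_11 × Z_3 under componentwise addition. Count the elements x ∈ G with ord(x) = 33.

An element (a,b) has order lcm(ord(a), ord(b)); count pairs with lcm equal to 33.
Enumerating gives 20 such elements.

20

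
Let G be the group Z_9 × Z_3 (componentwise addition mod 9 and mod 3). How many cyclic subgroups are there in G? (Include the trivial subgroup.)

A cyclic subgroup of order d is generated by each of its φ(d) elements of order d, so the cyclic subgroups of order d number (#elements of order d)/φ(d).
Cyclic subgroups by order — order 1: 1; order 3: 4; order 9: 3.
Total: 8.

8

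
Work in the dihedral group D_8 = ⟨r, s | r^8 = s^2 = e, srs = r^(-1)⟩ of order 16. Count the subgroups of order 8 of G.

3

|G| = 16 and 8 | 16, so subgroups of order 8 are possible by Lagrange.
The subgroups of order 8 are: {e, r, r^2, r^3, r^4, r^5, r^6, r^7}; {e, r^2, r^4, r^6, s, r^2s, r^4s, r^6s}; {e, r^2, r^4, r^6, rs, r^3s, r^5s, r^7s}.
So G has 3 subgroups of order 8.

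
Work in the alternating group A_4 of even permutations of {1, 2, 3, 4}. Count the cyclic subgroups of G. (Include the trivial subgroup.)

8

Each element a generates a cyclic subgroup ⟨a⟩; distinct elements may generate the same one (a cyclic group of order d has φ(d) generators).
Cyclic subgroups by order — order 1: 1; order 2: 3; order 3: 4.
Total: 8.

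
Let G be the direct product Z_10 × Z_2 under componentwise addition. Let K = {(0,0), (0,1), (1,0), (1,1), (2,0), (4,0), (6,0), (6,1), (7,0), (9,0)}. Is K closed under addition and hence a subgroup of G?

(6,1) ∈ K but its inverse (4,1) ∉ K, so K is not a subgroup.

No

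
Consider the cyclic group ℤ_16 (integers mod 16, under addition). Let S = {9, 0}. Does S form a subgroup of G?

No

9 ∈ S but its inverse 7 ∉ S, so S is not a subgroup.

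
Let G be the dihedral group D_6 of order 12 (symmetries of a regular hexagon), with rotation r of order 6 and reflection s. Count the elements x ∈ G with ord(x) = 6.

2

The elements of order 6 are: r, r^5.
That's 2.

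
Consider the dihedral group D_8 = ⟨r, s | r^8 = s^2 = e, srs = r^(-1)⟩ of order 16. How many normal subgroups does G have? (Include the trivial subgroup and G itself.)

G has 19 subgroups. Checking conjugation-invariance by order — order 1: 1/1 normal; order 2: 1/9 normal; order 4: 1/5 normal; order 8: 3/3 normal; order 16: 1/1 normal.
Total normal subgroups: 7.

7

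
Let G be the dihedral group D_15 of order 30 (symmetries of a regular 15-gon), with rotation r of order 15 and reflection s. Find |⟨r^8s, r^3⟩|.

10

|⟨r^8s⟩| = 2 and |⟨r^3⟩| = 5, so |H| is a multiple of lcm(2, 5) = 10 and divides |G| = 30.
Closing under the operation: H = {e, r^3, r^6, r^9, r^12, r^2s, r^5s, r^8s, r^11s, r^14s}, so |H| = 10.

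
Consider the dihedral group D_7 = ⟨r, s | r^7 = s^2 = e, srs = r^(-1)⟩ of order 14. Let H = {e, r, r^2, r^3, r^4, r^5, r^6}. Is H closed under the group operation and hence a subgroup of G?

Yes

|H| = 7 divides |G| = 14, consistent with Lagrange.
H contains the identity, every element's inverse is in H, and H is closed under ·: it is a subgroup.
In fact H = ⟨r^4⟩.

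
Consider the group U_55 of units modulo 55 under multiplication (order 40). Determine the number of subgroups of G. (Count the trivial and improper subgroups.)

|G| = 40, so by Lagrange every subgroup order divides 40. Divisors: 1, 2, 4, 5, 8, 10, 20, 40.
Subgroups by order — order 1: 1; order 2: 3; order 4: 3; order 5: 1; order 8: 1; order 10: 3; order 20: 3; order 40: 1.
Total: 1 + 3 + 3 + 1 + 1 + 3 + 3 + 1 = 16.

16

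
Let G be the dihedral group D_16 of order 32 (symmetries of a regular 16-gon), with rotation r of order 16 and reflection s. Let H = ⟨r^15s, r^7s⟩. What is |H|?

4

|⟨r^15s⟩| = 2 and |⟨r^7s⟩| = 2, so |H| is a multiple of lcm(2, 2) = 2 and divides |G| = 32.
Closing under the operation: H = {e, r^8, r^7s, r^15s}, so |H| = 4.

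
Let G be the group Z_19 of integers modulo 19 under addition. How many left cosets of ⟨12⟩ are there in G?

|⟨12⟩| = 19 and |G| = 19.
By Lagrange, [G : H] = |G|/|H| = 19/19 = 1.

1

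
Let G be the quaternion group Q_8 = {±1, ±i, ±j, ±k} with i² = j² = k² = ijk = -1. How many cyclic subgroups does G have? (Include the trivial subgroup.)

A cyclic subgroup of order d is generated by each of its φ(d) elements of order d, so the cyclic subgroups of order d number (#elements of order d)/φ(d).
Cyclic subgroups by order — order 1: 1; order 2: 1; order 4: 3.
Total: 5.

5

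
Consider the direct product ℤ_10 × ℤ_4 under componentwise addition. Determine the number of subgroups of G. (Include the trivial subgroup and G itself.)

16

|G| = 40, so by Lagrange every subgroup order divides 40. Divisors: 1, 2, 4, 5, 8, 10, 20, 40.
Subgroups by order — order 1: 1; order 2: 3; order 4: 3; order 5: 1; order 8: 1; order 10: 3; order 20: 3; order 40: 1.
Total: 1 + 3 + 3 + 1 + 1 + 3 + 3 + 1 = 16.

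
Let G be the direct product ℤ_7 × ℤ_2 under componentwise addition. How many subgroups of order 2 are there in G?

|G| = 14 and 2 | 14, so subgroups of order 2 are possible by Lagrange.
The subgroups of order 2 are: {(0,0), (0,1)}.
So G has 1 subgroup of order 2.

1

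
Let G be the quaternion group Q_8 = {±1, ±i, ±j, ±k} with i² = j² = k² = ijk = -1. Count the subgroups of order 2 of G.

|G| = 8 and 2 | 8, so subgroups of order 2 are possible by Lagrange.
The subgroups of order 2 are: {1, -1}.
So G has 1 subgroup of order 2.

1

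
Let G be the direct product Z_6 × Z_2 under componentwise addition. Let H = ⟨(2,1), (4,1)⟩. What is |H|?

6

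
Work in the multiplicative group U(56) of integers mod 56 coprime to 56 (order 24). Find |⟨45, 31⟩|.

|⟨45⟩| = 6 and |⟨31⟩| = 6, so |H| is a multiple of lcm(6, 6) = 6 and divides |G| = 24.
Closing under the operation: H = {1, 5, 9, 11, 13, 25, 31, 43, 45, 47, 51, 55}, so |H| = 12.

12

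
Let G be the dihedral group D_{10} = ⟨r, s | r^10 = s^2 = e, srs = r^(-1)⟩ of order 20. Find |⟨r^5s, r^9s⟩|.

|⟨r^5s⟩| = 2 and |⟨r^9s⟩| = 2, so |H| is a multiple of lcm(2, 2) = 2 and divides |G| = 20.
Closing under the operation: H = {e, r^2, r^4, r^6, r^8, rs, r^3s, r^5s, r^7s, r^9s}, so |H| = 10.

10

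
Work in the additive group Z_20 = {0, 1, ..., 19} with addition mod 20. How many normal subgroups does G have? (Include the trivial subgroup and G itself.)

6

G is abelian, so every subgroup is normal.
G has 6 subgroups in total, hence 6 normal subgroups.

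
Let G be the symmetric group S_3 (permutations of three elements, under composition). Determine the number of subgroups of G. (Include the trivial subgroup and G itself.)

|G| = 6, so by Lagrange every subgroup order divides 6. Divisors: 1, 2, 3, 6.
Subgroups by order — order 1: 1; order 2: 3; order 3: 1; order 6: 1.
Total: 1 + 3 + 1 + 1 = 6.

6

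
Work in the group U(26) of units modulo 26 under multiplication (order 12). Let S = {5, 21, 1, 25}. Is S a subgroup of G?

Yes

|S| = 4 divides |G| = 12, consistent with Lagrange.
S contains the identity, every element's inverse is in S, and S is closed under ·: it is a subgroup.
In fact S = ⟨21⟩.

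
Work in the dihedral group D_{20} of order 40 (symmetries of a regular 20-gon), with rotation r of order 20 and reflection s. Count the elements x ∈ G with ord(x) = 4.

2

The elements of order 4 are: r^5, r^15.
That's 2.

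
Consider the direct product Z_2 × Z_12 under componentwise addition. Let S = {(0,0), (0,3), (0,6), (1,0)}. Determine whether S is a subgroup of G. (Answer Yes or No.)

No

(0,3) ∈ S but its inverse (0,9) ∉ S, so S is not a subgroup.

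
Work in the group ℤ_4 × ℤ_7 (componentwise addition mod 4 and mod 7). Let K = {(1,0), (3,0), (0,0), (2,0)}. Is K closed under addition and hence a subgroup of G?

Yes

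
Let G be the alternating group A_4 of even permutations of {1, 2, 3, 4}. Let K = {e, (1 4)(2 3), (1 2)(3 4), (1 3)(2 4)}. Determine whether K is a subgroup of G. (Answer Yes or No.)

Yes

|K| = 4 divides |G| = 12, consistent with Lagrange.
K contains the identity, every element's inverse is in K, and K is closed under ∘: it is a subgroup.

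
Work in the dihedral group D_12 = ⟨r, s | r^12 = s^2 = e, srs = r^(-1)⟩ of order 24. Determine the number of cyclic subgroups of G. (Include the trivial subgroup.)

18

Group the elements of G by the cyclic subgroup they generate; each cyclic subgroup of order d accounts for φ(d) elements.
Cyclic subgroups by order — order 1: 1; order 2: 13; order 3: 1; order 4: 1; order 6: 1; order 12: 1.
Total: 18.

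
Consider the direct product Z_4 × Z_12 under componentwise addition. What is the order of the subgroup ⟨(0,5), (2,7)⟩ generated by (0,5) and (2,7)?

24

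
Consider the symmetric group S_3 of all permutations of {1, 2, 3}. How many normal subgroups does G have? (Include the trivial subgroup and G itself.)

3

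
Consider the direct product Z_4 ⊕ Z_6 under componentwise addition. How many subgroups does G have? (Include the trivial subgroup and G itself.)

16

|G| = 24, so by Lagrange every subgroup order divides 24. Divisors: 1, 2, 3, 4, 6, 8, 12, 24.
Subgroups by order — order 1: 1; order 2: 3; order 3: 1; order 4: 3; order 6: 3; order 8: 1; order 12: 3; order 24: 1.
Total: 1 + 3 + 1 + 3 + 3 + 1 + 3 + 1 = 16.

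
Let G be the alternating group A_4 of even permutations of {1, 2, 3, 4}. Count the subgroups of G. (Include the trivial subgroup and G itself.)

10

|G| = 12, so by Lagrange every subgroup order divides 12. Divisors: 1, 2, 3, 4, 6, 12.
Subgroups by order — order 1: 1; order 2: 3; order 3: 4; order 4: 1; order 6: 0; order 12: 1.
Total: 1 + 3 + 4 + 1 + 0 + 1 = 10.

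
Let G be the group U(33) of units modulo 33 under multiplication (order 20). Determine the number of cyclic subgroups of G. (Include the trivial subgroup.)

8

A cyclic subgroup of order d is generated by each of its φ(d) elements of order d, so the cyclic subgroups of order d number (#elements of order d)/φ(d).
Cyclic subgroups by order — order 1: 1; order 2: 3; order 5: 1; order 10: 3.
Total: 8.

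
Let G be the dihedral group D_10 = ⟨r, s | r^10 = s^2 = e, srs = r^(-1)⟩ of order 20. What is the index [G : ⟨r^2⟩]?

4

|⟨r^2⟩| = 5 and |G| = 20.
By Lagrange, [G : H] = |G|/|H| = 20/5 = 4.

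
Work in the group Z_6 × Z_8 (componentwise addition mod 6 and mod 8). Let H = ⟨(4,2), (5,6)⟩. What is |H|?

|⟨(4,2)⟩| = 12 and |⟨(5,6)⟩| = 12, so |H| is a multiple of lcm(12, 12) = 12 and divides |G| = 48.
Closing under the operation: H = {(0,0), (0,2), (0,4), (0,6), (1,0), (1,2), (1,4), (1,6), (2,0), (2,2), (2,4), (2,6), (3,0), (3,2), (3,4), (3,6), (4,0), (4,2), (4,4), (4,6), (5,0), (5,2), (5,4), (5,6)}, so |H| = 24.

24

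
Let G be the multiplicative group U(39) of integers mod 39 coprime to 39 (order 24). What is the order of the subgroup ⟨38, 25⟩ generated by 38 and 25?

4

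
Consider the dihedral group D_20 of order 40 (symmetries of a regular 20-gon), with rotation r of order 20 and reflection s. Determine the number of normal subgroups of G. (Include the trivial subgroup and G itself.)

9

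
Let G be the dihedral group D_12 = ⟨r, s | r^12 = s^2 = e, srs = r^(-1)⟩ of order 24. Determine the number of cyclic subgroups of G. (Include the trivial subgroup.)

Each element a generates a cyclic subgroup ⟨a⟩; distinct elements may generate the same one (a cyclic group of order d has φ(d) generators).
Cyclic subgroups by order — order 1: 1; order 2: 13; order 3: 1; order 4: 1; order 6: 1; order 12: 1.
Total: 18.

18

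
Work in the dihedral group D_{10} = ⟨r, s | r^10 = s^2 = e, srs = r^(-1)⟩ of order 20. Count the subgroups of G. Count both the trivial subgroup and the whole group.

|G| = 20, so by Lagrange every subgroup order divides 20. Divisors: 1, 2, 4, 5, 10, 20.
Subgroups by order — order 1: 1; order 2: 11; order 4: 5; order 5: 1; order 10: 3; order 20: 1.
Total: 1 + 11 + 5 + 1 + 3 + 1 = 22.

22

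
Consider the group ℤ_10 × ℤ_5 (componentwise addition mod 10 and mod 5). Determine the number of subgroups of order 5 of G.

6

|G| = 50 and 5 | 50, so subgroups of order 5 are possible by Lagrange.
The subgroups of order 5 are: {(0,0), (0,1), (0,2), (0,3), (0,4)}; {(0,0), (2,0), (4,0), (6,0), (8,0)}; {(0,0), (2,1), (4,2), (6,3), (8,4)}; {(0,0), (2,2), (4,4), (6,1), (8,3)}; … (6 in all).
So G has 6 subgroups of order 5.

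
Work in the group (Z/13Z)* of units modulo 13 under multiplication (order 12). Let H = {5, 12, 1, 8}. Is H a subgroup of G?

|H| = 4 divides |G| = 12, consistent with Lagrange.
H contains the identity, every element's inverse is in H, and H is closed under ·: it is a subgroup.
In fact H = ⟨8⟩.

Yes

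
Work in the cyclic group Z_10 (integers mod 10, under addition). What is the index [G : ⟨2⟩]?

|⟨2⟩| = 5 and |G| = 10.
By Lagrange, [G : H] = |G|/|H| = 10/5 = 2.

2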